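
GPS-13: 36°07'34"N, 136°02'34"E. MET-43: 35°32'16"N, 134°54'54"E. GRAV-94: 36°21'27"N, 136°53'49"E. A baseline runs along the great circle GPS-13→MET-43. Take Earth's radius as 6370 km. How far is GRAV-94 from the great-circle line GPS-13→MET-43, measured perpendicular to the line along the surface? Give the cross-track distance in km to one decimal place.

GPS-13: φ = +36.12611°, λ = +136.04278°
MET-43: φ = +35.53778°, λ = +134.91500°
GRAV-94: φ = +36.35750°, λ = +136.89694°
δ₁₃ = central angle GPS-13→GRAV-94 = 0.012684 rad  (haversine)
θ₁₃ = bearing GPS-13→GRAV-94 = 71.182°,  θ₁₂ = bearing GPS-13→MET-43 = 237.572°
dₓₜ = R·arcsin(sin δ₁₃ · sin(θ₁₃ − θ₁₂)) = 6370·arcsin(0.01268·sin(-166.390°)) = -19.012 km
|dₓₜ| = 19.012 km

19.0 km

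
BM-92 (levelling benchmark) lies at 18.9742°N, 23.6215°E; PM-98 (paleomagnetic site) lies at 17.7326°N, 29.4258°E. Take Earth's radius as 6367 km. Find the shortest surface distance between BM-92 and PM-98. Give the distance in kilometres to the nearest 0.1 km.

Δφ = -1.2416°,  Δλ = 5.8043°
a = sin²(Δφ/2) + cos φ₁ cos φ₂ sin²(Δλ/2) = 0.002426
c = 2·arcsin(√a) = 0.098556 rad = 5.6469°
d = R·c = 6367 × 0.098556 = 627.5 km

627.5 km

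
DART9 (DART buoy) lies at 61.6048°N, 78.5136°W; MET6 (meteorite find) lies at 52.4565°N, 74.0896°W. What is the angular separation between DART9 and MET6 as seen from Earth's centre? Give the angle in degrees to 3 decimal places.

Δφ = -9.1483°,  Δλ = 4.4240°
a = sin²(Δφ/2) + cos φ₁ cos φ₂ sin²(Δλ/2) = 0.006792
c = 2·arcsin(√a) = 0.165010 rad = 9.4544°

9.454°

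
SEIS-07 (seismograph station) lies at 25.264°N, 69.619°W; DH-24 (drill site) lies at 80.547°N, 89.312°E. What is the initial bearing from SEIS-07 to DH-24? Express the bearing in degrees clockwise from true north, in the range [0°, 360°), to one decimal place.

Δλ = 158.9310°
y = sin Δλ · cos φ₂ = 0.059042
x = cos φ₁ sin φ₂ − sin φ₁ cos φ₂ cos Δλ = 0.957480
θ = atan2(y, x) = 3.5286° → 3.5286° (mod 360°)

3.5°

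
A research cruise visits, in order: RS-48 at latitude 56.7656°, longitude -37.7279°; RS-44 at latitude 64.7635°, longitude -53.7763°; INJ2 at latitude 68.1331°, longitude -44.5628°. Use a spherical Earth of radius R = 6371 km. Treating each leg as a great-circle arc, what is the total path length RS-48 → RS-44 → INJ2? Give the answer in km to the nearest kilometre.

1792 km

RS-48→RS-44: c = 0.194385 rad, d = 1238.43 km
RS-44→INJ2: c = 0.086948 rad, d = 553.94 km
Total = 1238.43 + 553.94 = 1792.37 km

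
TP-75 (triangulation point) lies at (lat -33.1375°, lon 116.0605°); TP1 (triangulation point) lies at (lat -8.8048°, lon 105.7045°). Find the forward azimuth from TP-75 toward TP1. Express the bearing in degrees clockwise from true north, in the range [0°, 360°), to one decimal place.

Δλ = -10.3560°
y = sin Δλ · cos φ₂ = -0.177645
x = cos φ₁ sin φ₂ − sin φ₁ cos φ₂ cos Δλ = 0.403234
θ = atan2(y, x) = -23.7759° → 336.2241° (mod 360°)

336.2°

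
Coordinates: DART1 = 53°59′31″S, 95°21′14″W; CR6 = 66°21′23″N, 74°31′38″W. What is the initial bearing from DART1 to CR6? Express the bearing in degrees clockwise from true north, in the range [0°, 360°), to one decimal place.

DART1: φ = -53.99194°, λ = -95.35389°
CR6: φ = +66.35639°, λ = -74.52722°
Δλ = 20.8267°
y = sin Δλ · cos φ₂ = 0.142589
x = cos φ₁ sin φ₂ − sin φ₁ cos φ₂ cos Δλ = 0.841772
θ = atan2(y, x) = 9.6141° → 9.6141° (mod 360°)

9.6°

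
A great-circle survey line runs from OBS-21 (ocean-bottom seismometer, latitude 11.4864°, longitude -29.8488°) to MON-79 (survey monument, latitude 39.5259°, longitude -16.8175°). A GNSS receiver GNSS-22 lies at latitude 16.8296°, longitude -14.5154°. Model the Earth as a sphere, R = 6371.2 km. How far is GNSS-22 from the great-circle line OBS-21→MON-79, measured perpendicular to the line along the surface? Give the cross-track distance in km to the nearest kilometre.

1304 km

δ₁₃ = central angle OBS-21→GNSS-22 = 0.275589 rad  (haversine)
θ₁₃ = bearing OBS-21→GNSS-22 = 68.460°,  θ₁₂ = bearing OBS-21→MON-79 = 20.148°
dₓₜ = R·arcsin(sin δ₁₃ · sin(θ₁₃ − θ₁₂)) = 6371.2·arcsin(0.27211·sin(48.312°)) = 1303.760 km
|dₓₜ| = 1303.760 km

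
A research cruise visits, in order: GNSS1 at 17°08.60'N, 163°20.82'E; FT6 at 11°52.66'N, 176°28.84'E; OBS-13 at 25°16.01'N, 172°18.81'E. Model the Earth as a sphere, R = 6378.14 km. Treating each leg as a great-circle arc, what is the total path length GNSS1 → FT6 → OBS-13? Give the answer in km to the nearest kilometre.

GNSS1: φ = +17.14333°, λ = +163.34700°
FT6: φ = +11.87767°, λ = +176.48067°
OBS-13: φ = +25.26683°, λ = +172.31350°
GNSS1→FT6: c = 0.240076 rad, d = 1531.24 km
FT6→OBS-13: c = 0.243583 rad, d = 1553.61 km
Total = 1531.24 + 1553.61 = 3084.85 km

3085 km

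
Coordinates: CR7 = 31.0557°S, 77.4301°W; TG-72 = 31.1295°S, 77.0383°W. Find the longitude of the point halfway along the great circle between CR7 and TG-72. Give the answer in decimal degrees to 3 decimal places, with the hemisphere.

77.234°W

Bx = cos φ₂ cos Δλ = 0.855981,  By = cos φ₂ sin Δλ = 0.005853
φₘ = atan2(sin φ₁ + sin φ₂, √((cos φ₁ + Bx)² + By²)) = -31.09275°
λₘ = λ₁ + atan2(By, cos φ₁ + Bx) = -77.23428°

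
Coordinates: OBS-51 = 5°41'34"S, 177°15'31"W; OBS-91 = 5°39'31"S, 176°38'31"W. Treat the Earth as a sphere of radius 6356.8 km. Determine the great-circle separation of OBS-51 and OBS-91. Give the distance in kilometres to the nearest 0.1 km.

OBS-51: φ = -5.69278°, λ = -177.25861°
OBS-91: φ = -5.65861°, λ = -176.64194°
Δφ = 0.0342°,  Δλ = 0.6167°
a = sin²(Δφ/2) + cos φ₁ cos φ₂ sin²(Δλ/2) = 0.000029
c = 2·arcsin(√a) = 0.010727 rad = 0.6146°
d = R·c = 6356.8 × 0.010727 = 68.2 km

68.2 km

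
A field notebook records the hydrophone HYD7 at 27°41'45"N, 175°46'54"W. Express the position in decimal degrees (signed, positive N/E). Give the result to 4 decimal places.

lat: 27.6958° N → +27.6958°
lon: 175.7817° W → -175.7817°

+27.6958°, -175.7817°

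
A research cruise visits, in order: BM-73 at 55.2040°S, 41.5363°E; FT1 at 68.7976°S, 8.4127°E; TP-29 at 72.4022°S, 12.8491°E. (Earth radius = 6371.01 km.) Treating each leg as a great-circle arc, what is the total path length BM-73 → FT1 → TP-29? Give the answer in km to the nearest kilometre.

2680 km

BM-73→FT1: c = 0.352686 rad, d = 2246.97 km
FT1→TP-29: c = 0.067924 rad, d = 432.74 km
Total = 2246.97 + 432.74 = 2679.71 km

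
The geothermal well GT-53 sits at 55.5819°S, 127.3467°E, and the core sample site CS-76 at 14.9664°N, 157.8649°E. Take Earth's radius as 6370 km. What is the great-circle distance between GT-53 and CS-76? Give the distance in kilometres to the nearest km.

8348 km

Δφ = 70.5483°,  Δλ = 30.5182°
a = sin²(Δφ/2) + cos φ₁ cos φ₂ sin²(Δλ/2) = 0.371317
c = 2·arcsin(√a) = 1.310501 rad = 75.0862°
d = R·c = 6370 × 1.310501 = 8347.9 km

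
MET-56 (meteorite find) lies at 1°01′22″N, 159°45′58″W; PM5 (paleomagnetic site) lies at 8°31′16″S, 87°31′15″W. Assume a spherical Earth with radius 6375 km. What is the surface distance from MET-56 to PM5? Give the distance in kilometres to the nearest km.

MET-56: φ = +1.02278°, λ = -159.76611°
PM5: φ = -8.52111°, λ = -87.52083°
Δφ = -9.5439°,  Δλ = 72.2453°
a = sin²(Δφ/2) + cos φ₁ cos φ₂ sin²(Δλ/2) = 0.350558
c = 2·arcsin(√a) = 1.267274 rad = 72.6094°
d = R·c = 6375 × 1.267274 = 8078.9 km

8079 km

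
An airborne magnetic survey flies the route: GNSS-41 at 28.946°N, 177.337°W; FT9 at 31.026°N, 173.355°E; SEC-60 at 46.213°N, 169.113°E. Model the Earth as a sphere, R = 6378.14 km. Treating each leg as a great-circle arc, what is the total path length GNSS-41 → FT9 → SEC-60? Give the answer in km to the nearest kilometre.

2656 km

GNSS-41→FT9: c = 0.145265 rad, d = 926.52 km
FT9→SEC-60: c = 0.271195 rad, d = 1729.72 km
Total = 926.52 + 1729.72 = 2656.24 km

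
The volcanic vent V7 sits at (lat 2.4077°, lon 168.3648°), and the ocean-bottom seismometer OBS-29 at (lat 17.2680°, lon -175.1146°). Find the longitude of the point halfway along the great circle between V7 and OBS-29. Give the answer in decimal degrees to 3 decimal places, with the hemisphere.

Bx = cos φ₂ cos Δλ = 0.915505,  By = cos φ₂ sin Δλ = 0.271543
φₘ = atan2(sin φ₁ + sin φ₂, √((cos φ₁ + Bx)² + By²)) = 9.93888°
λₘ = λ₁ + atan2(By, cos φ₁ + Bx) = 176.43699°

176.437°E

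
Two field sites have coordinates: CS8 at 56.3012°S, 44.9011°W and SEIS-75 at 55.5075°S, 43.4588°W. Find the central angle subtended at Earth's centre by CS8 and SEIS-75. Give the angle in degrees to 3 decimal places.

1.133°

Δφ = 0.7937°,  Δλ = 1.4423°
a = sin²(Δφ/2) + cos φ₁ cos φ₂ sin²(Δλ/2) = 0.000098
c = 2·arcsin(√a) = 0.019774 rad = 1.1329°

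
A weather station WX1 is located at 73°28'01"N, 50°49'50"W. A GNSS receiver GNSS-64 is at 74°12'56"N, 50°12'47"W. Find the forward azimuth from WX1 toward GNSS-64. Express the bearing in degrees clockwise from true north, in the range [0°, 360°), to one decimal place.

12.6°

WX1: φ = +73.46694°, λ = -50.83056°
GNSS-64: φ = +74.21556°, λ = -50.21306°
Δλ = 0.6175°
y = sin Δλ · cos φ₂ = 0.002932
x = cos φ₁ sin φ₂ − sin φ₁ cos φ₂ cos Δλ = 0.013081
θ = atan2(y, x) = 12.6324° → 12.6324° (mod 360°)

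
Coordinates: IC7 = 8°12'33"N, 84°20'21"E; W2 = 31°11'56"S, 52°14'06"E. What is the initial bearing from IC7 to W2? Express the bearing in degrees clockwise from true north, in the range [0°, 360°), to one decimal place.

IC7: φ = +8.20917°, λ = +84.33917°
W2: φ = -31.19889°, λ = +52.23500°
Δλ = -32.1042°
y = sin Δλ · cos φ₂ = -0.454597
x = cos φ₁ sin φ₂ − sin φ₁ cos φ₂ cos Δλ = -0.616162
θ = atan2(y, x) = -143.5805° → 216.4195° (mod 360°)

216.4°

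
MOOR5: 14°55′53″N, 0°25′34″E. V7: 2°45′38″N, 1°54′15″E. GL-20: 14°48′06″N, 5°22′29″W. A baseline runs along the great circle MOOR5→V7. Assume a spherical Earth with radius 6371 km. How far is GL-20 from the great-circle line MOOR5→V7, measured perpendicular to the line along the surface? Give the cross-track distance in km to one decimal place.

619.7 km

MOOR5: φ = +14.93139°, λ = +0.42611°
V7: φ = +2.76056°, λ = +1.90417°
GL-20: φ = +14.80167°, λ = -5.37472°
δ₁₃ = central angle MOOR5→GL-20 = 0.097878 rad  (haversine)
θ₁₃ = bearing MOOR5→GL-20 = 269.420°,  θ₁₂ = bearing MOOR5→V7 = 173.030°
dₓₜ = R·arcsin(sin δ₁₃ · sin(θ₁₃ − θ₁₂)) = 6371·arcsin(0.09772·sin(96.391°)) = 619.694 km
|dₓₜ| = 619.694 km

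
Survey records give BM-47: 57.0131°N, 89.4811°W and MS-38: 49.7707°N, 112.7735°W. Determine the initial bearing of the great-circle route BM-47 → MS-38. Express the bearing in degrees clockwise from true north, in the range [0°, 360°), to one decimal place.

Δλ = -23.2924°
y = sin Δλ · cos φ₂ = -0.255384
x = cos φ₁ sin φ₂ − sin φ₁ cos φ₂ cos Δλ = -0.081915
θ = atan2(y, x) = -107.7839° → 252.2161° (mod 360°)

252.2°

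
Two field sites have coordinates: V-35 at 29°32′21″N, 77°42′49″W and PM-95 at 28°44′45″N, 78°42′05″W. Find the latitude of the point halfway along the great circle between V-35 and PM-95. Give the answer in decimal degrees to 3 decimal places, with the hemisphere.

V-35: φ = +29.53917°, λ = -77.71361°
PM-95: φ = +28.74583°, λ = -78.70139°
Bx = cos φ₂ cos Δλ = 0.876631,  By = cos φ₂ sin Δλ = -0.015115
φₘ = atan2(sin φ₁ + sin φ₂, √((cos φ₁ + Bx)² + By²)) = 29.14341°
λₘ = λ₁ + atan2(By, cos φ₁ + Bx) = -78.20941°

29.143°N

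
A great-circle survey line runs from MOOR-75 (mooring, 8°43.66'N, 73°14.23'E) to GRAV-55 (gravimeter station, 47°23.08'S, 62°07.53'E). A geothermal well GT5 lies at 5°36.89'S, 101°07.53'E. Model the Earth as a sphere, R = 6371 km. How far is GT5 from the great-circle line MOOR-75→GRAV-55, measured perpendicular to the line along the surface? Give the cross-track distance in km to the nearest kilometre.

3304 km

MOOR-75: φ = +8.72767°, λ = +73.23717°
GRAV-55: φ = -47.38467°, λ = +62.12550°
GT5: φ = -5.61483°, λ = +101.12550°
δ₁₃ = central angle MOOR-75→GT5 = 0.546038 rad  (haversine)
θ₁₃ = bearing MOOR-75→GT5 = 116.311°,  θ₁₂ = bearing MOOR-75→GRAV-55 = 188.954°
dₓₜ = R·arcsin(sin δ₁₃ · sin(θ₁₃ − θ₁₂)) = 6371·arcsin(0.51931·sin(-72.642°)) = -3303.944 km
|dₓₜ| = 3303.944 km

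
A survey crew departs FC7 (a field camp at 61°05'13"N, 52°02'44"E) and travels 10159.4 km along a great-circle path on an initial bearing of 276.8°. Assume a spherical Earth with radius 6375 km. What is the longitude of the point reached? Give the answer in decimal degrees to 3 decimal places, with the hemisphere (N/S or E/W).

FC7: φ = +61.08694°, λ = +52.04556°
δ = d/R = 10159.4/6375 = 1.593631 rad
φ₂ = arcsin(sin φ₁ cos δ + cos φ₁ sin δ cos θ)
   = arcsin(0.87535·-0.02283 + 0.48348·0.99974·0.11840) = 2.13443°
λ₂ = λ₁ + atan2(sin θ sin δ cos φ₁, cos δ − sin φ₁ sin φ₂) = -44.54292°

44.543°W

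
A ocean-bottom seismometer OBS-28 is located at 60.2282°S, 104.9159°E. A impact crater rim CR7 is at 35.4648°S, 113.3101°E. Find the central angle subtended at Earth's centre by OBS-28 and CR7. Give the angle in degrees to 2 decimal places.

25.35°

Δφ = 24.7634°,  Δλ = 8.3942°
a = sin²(Δφ/2) + cos φ₁ cos φ₂ sin²(Δλ/2) = 0.048144
c = 2·arcsin(√a) = 0.442433 rad = 25.3495°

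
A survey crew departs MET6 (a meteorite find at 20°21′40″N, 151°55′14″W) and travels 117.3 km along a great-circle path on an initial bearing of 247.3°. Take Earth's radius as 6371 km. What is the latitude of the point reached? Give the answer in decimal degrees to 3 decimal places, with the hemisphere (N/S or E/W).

19.951°N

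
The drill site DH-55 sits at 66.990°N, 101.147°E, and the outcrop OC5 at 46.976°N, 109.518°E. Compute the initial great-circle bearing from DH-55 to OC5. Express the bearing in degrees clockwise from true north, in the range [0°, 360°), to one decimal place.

Δλ = 8.3710°
y = sin Δλ · cos φ₂ = 0.099331
x = cos φ₁ sin φ₂ − sin φ₁ cos φ₂ cos Δλ = -0.335559
θ = atan2(y, x) = 163.5103° → 163.5103° (mod 360°)

163.5°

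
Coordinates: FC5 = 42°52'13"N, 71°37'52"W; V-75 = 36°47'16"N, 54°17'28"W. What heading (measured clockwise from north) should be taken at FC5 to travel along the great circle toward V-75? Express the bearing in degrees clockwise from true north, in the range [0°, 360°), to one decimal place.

FC5: φ = +42.87028°, λ = -71.63111°
V-75: φ = +36.78778°, λ = -54.29111°
Δλ = 17.3400°
y = sin Δλ · cos φ₂ = 0.238689
x = cos φ₁ sin φ₂ − sin φ₁ cos φ₂ cos Δλ = -0.081198
θ = atan2(y, x) = 108.7875° → 108.7875° (mod 360°)

108.8°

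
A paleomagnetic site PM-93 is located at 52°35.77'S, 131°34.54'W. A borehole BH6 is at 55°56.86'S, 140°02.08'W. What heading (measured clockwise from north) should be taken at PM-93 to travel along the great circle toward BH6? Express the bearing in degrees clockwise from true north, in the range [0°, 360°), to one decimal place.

232.5°

PM-93: φ = -52.59617°, λ = -131.57567°
BH6: φ = -55.94767°, λ = -140.03467°
Δλ = -8.4590°
y = sin Δλ · cos φ₂ = -0.082370
x = cos φ₁ sin φ₂ − sin φ₁ cos φ₂ cos Δλ = -0.063300
θ = atan2(y, x) = -127.5420° → 232.4580° (mod 360°)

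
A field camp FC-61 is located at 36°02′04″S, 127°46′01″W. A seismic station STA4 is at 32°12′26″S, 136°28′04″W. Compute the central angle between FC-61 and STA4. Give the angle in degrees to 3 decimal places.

8.152°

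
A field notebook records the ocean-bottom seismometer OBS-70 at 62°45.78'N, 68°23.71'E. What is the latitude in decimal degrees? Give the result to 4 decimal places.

62° + 45.78′/60 = 62 + 0.76300 = 62.7630°

62.7630°N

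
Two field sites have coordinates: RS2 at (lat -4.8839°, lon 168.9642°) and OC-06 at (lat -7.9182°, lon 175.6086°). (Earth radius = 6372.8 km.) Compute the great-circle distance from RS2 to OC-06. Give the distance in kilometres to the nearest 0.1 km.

808.2 km

Δφ = -3.0343°,  Δλ = 6.6444°
a = sin²(Δφ/2) + cos φ₁ cos φ₂ sin²(Δλ/2) = 0.004015
c = 2·arcsin(√a) = 0.126816 rad = 7.2660°
d = R·c = 6372.8 × 0.126816 = 808.2 km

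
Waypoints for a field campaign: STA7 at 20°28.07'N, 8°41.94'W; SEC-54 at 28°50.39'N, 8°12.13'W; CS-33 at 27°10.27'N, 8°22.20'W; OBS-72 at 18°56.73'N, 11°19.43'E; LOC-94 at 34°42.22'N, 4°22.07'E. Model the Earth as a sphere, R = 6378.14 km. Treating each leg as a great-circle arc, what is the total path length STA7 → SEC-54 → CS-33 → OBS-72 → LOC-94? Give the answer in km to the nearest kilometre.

5215 km

STA7: φ = +20.46783°, λ = -8.69900°
SEC-54: φ = +28.83983°, λ = -8.20217°
CS-33: φ = +27.17117°, λ = -8.37000°
OBS-72: φ = +18.94550°, λ = +11.32383°
LOC-94: φ = +34.70367°, λ = +4.36783°
STA7→SEC-54: c = 0.146331 rad, d = 933.32 km
SEC-54→CS-33: c = 0.029238 rad, d = 186.49 km
CS-33→OBS-72: c = 0.346718 rad, d = 2211.42 km
OBS-72→LOC-94: c = 0.295375 rad, d = 1883.94 km
Total = 933.32 + 186.49 + 2211.42 + 1883.94 = 5215.16 km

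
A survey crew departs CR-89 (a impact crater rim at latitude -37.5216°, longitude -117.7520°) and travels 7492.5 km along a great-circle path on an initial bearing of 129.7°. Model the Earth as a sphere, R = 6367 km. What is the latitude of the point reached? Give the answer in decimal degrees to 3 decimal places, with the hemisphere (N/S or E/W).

δ = d/R = 7492.5/6367 = 1.176771 rad
φ₂ = arcsin(sin φ₁ cos δ + cos φ₁ sin δ cos θ)
   = arcsin(-0.60906·0.38391 + 0.79312·0.92337·-0.63877) = -44.55741°
λ₂ = λ₁ + atan2(sin θ sin δ cos φ₁, cos δ − sin φ₁ sin φ₂) = -23.34531°

44.557°S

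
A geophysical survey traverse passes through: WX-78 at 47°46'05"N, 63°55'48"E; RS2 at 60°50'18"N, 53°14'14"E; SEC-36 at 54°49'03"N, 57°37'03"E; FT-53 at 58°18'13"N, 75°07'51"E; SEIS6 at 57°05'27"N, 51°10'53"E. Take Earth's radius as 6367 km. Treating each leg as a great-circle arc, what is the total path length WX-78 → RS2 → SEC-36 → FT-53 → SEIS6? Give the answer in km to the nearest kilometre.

4879 km

WX-78: φ = +47.76806°, λ = +63.93000°
RS2: φ = +60.83833°, λ = +53.23722°
SEC-36: φ = +54.81750°, λ = +57.61750°
FT-53: φ = +58.30361°, λ = +75.13083°
SEIS6: φ = +57.09083°, λ = +51.18139°
WX-78→RS2: c = 0.252037 rad, d = 1604.72 km
RS2→SEC-36: c = 0.112632 rad, d = 717.13 km
SEC-36→FT-53: c = 0.178468 rad, d = 1136.31 km
FT-53→SEIS6: c = 0.223179 rad, d = 1420.98 km
Total = 1604.72 + 717.13 + 1136.31 + 1420.98 = 4879.13 km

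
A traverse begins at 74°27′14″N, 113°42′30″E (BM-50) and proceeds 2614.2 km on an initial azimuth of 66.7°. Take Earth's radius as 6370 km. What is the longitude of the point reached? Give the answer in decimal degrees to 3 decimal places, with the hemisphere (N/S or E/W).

BM-50: φ = +74.45389°, λ = +113.70833°
δ = d/R = 2614.2/6370 = 0.410392 rad
φ₂ = arcsin(sin φ₁ cos δ + cos φ₁ sin δ cos θ)
   = arcsin(0.96342·0.91696 + 0.26801·0.39897·0.39555) = 67.77606°
λ₂ = λ₁ + atan2(sin θ sin δ cos φ₁, cos δ − sin φ₁ sin φ₂) = -170.63861°

170.639°W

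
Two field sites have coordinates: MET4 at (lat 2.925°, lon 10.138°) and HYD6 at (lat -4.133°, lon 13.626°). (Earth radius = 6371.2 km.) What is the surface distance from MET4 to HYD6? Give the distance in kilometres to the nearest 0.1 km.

875.3 km

Δφ = -7.0580°,  Δλ = 3.4880°
a = sin²(Δφ/2) + cos φ₁ cos φ₂ sin²(Δλ/2) = 0.004711
c = 2·arcsin(√a) = 0.137388 rad = 7.8718°
d = R·c = 6371.2 × 0.137388 = 875.3 km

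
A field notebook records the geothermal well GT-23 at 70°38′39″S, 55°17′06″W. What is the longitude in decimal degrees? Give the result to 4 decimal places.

55.2850°W

55° + 17′/60 + 6″/3600 = 55 + 0.28333 + 0.00167 = 55.2850°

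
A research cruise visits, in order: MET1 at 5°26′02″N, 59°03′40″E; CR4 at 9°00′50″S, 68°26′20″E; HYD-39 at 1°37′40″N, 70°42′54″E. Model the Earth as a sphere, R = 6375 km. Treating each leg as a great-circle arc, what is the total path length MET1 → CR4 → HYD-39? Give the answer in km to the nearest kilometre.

MET1: φ = +5.43389°, λ = +59.06111°
CR4: φ = -9.01389°, λ = +68.43889°
HYD-39: φ = +1.62778°, λ = +70.71500°
MET1→CR4: c = 0.300342 rad, d = 1914.68 km
CR4→HYD-39: c = 0.189904 rad, d = 1210.64 km
Total = 1914.68 + 1210.64 = 3125.32 km

3125 km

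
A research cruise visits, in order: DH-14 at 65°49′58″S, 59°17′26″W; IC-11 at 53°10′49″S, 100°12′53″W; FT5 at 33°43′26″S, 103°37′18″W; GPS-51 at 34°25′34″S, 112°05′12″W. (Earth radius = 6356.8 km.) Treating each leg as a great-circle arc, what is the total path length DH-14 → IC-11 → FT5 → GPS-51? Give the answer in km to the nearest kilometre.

DH-14: φ = -65.83278°, λ = -59.29056°
IC-11: φ = -53.18028°, λ = -100.21472°
FT5: φ = -33.72389°, λ = -103.62167°
GPS-51: φ = -34.42611°, λ = -112.08667°
DH-14→IC-11: c = 0.413434 rad, d = 2628.12 km
IC-11→FT5: c = 0.342213 rad, d = 2175.38 km
FT5→GPS-51: c = 0.122951 rad, d = 781.58 km
Total = 2628.12 + 2175.38 + 781.58 = 5585.08 km

5585 km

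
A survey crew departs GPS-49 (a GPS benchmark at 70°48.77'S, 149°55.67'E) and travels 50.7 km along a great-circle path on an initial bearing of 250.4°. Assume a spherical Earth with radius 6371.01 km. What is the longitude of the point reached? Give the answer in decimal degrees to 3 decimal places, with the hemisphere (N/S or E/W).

148.611°E

GPS-49: φ = -70.81283°, λ = +149.92783°
δ = d/R = 50.7/6371.01 = 0.007958 rad
φ₂ = arcsin(sin φ₁ cos δ + cos φ₁ sin δ cos θ)
   = arcsin(-0.94445·0.99997 + 0.32866·0.00796·-0.33545) = -70.96112°
λ₂ = λ₁ + atan2(sin θ sin δ cos φ₁, cos δ − sin φ₁ sin φ₂) = 148.61098°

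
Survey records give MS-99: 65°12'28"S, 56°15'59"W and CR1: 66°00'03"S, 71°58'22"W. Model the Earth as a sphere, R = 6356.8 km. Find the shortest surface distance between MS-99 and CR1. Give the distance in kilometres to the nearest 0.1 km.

MS-99: φ = -65.20778°, λ = -56.26639°
CR1: φ = -66.00083°, λ = -71.97278°
Δφ = -0.7931°,  Δλ = -15.7064°
a = sin²(Δφ/2) + cos φ₁ cos φ₂ sin²(Δλ/2) = 0.003232
c = 2·arcsin(√a) = 0.113762 rad = 6.5181°
d = R·c = 6356.8 × 0.113762 = 723.2 km

723.2 km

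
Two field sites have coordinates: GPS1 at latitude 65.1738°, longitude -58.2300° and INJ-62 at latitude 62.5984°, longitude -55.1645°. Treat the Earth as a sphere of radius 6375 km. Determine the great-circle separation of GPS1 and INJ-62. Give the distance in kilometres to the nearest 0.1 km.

Δφ = -2.5754°,  Δλ = 3.0655°
a = sin²(Δφ/2) + cos φ₁ cos φ₂ sin²(Δλ/2) = 0.000643
c = 2·arcsin(√a) = 0.050731 rad = 2.9067°
d = R·c = 6375 × 0.050731 = 323.4 km

323.4 km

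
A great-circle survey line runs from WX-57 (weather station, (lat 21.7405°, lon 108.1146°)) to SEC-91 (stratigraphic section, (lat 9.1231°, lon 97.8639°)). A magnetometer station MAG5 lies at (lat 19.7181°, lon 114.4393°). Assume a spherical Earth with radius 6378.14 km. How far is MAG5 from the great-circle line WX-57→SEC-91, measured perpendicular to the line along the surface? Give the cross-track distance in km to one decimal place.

δ₁₃ = central angle WX-57→MAG5 = 0.109095 rad  (haversine)
θ₁₃ = bearing WX-57→MAG5 = 107.736°,  θ₁₂ = bearing WX-57→SEC-91 = 219.572°
dₓₜ = R·arcsin(sin δ₁₃ · sin(θ₁₃ − θ₁₂)) = 6378.14·arcsin(0.10888·sin(-111.836°)) = -645.720 km
|dₓₜ| = 645.720 km

645.7 km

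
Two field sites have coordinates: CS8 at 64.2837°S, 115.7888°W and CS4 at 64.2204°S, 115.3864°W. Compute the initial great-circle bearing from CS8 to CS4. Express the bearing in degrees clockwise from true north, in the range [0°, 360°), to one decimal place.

Δλ = 0.4024°
y = sin Δλ · cos φ₂ = 0.003054
x = cos φ₁ sin φ₂ − sin φ₁ cos φ₂ cos Δλ = 0.001095
θ = atan2(y, x) = 70.2754° → 70.2754° (mod 360°)

70.3°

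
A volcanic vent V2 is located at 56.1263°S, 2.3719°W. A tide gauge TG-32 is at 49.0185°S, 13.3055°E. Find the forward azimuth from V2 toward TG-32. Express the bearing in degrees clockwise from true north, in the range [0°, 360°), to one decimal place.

59.7°

Δλ = 15.6774°
y = sin Δλ · cos φ₂ = 0.177215
x = cos φ₁ sin φ₂ − sin φ₁ cos φ₂ cos Δλ = 0.103480
θ = atan2(y, x) = 59.7183° → 59.7183° (mod 360°)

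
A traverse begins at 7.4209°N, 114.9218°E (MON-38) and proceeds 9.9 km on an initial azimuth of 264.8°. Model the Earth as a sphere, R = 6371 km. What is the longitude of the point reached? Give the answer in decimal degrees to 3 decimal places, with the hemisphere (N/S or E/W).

114.832°E

δ = d/R = 9.9/6371 = 0.001554 rad
φ₂ = arcsin(sin φ₁ cos δ + cos φ₁ sin δ cos θ)
   = arcsin(0.12916·1.00000 + 0.99162·0.00155·-0.09063) = 7.41282°
λ₂ = λ₁ + atan2(sin θ sin δ cos φ₁, cos δ − sin φ₁ sin φ₂) = 114.83239°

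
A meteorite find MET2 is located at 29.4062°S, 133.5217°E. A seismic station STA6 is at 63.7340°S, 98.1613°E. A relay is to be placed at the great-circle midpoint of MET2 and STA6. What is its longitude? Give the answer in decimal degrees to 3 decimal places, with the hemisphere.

Bx = cos φ₂ cos Δλ = 0.360903,  By = cos φ₂ sin Δλ = -0.256105
φₘ = atan2(sin φ₁ + sin φ₂, √((cos φ₁ + Bx)² + By²)) = -47.79846°
λₘ = λ₁ + atan2(By, cos φ₁ + Bx) = 121.77903°

121.779°E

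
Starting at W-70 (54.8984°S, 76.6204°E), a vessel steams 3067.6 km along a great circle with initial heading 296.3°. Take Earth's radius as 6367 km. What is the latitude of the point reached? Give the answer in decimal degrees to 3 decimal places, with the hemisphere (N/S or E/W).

37.369°S

δ = d/R = 3067.6/6367 = 0.481797 rad
φ₂ = arcsin(sin φ₁ cos δ + cos φ₁ sin δ cos θ)
   = arcsin(-0.81813·0.88616 + 0.57503·0.46337·0.44307) = -37.36880°
λ₂ = λ₁ + atan2(sin θ sin δ cos φ₁, cos δ − sin φ₁ sin φ₂) = 45.10741°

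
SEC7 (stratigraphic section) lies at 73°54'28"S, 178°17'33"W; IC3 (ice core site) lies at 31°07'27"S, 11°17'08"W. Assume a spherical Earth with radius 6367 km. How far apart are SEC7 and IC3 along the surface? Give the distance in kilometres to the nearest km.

SEC7: φ = -73.90778°, λ = -178.29250°
IC3: φ = -31.12417°, λ = -11.28556°
Δφ = 42.7836°,  Δλ = 167.0069°
a = sin²(Δφ/2) + cos φ₁ cos φ₂ sin²(Δλ/2) = 0.367284
c = 2·arcsin(√a) = 1.302144 rad = 74.6073°
d = R·c = 6367 × 1.302144 = 8290.7 km

8291 km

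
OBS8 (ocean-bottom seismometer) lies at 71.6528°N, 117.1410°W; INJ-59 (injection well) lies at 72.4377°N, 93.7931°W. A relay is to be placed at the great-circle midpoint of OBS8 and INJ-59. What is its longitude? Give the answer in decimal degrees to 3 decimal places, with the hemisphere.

105.717°W

Bx = cos φ₂ cos Δλ = 0.277035,  By = cos φ₂ sin Δλ = 0.119585
φₘ = atan2(sin φ₁ + sin φ₂, √((cos φ₁ + Bx)² + By²)) = 72.39333°
λₘ = λ₁ + atan2(By, cos φ₁ + Bx) = -105.71728°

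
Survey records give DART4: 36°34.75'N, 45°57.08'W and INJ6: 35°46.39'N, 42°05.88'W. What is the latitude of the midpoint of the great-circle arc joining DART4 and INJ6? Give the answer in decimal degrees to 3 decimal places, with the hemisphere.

DART4: φ = +36.57917°, λ = -45.95133°
INJ6: φ = +35.77317°, λ = -42.09800°
Bx = cos φ₂ cos Δλ = 0.809504,  By = cos φ₂ sin Δλ = 0.054524
φₘ = atan2(sin φ₁ + sin φ₂, √((cos φ₁ + Bx)² + By²)) = 36.19161°
λₘ = λ₁ + atan2(By, cos φ₁ + Bx) = -44.01475°

36.192°N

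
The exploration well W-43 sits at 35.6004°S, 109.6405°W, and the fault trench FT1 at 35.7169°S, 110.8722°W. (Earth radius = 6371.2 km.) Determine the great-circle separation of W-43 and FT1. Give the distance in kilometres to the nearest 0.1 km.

112.0 km

Δφ = -0.1165°,  Δλ = -1.2317°
a = sin²(Δφ/2) + cos φ₁ cos φ₂ sin²(Δλ/2) = 0.000077
c = 2·arcsin(√a) = 0.017584 rad = 1.0075°
d = R·c = 6371.2 × 0.017584 = 112.0 km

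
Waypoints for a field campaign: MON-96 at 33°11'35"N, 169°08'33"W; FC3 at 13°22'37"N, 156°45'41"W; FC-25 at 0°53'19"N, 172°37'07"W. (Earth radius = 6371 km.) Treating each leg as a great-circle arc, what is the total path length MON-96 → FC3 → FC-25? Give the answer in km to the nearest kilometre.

4766 km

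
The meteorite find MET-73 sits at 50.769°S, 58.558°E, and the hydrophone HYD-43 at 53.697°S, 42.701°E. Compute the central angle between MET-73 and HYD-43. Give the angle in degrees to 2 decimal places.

Δφ = -2.9280°,  Δλ = -15.8570°
a = sin²(Δφ/2) + cos φ₁ cos φ₂ sin²(Δλ/2) = 0.007777
c = 2·arcsin(√a) = 0.176606 rad = 10.1188°

10.12°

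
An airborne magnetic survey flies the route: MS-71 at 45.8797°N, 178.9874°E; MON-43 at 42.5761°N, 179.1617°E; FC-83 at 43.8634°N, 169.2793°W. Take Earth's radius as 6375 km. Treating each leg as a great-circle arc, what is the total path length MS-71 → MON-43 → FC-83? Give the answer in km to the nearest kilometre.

1315 km

MS-71→MON-43: c = 0.057700 rad, d = 367.84 km
MON-43→FC-83: c = 0.148596 rad, d = 947.30 km
Total = 367.84 + 947.30 = 1315.14 km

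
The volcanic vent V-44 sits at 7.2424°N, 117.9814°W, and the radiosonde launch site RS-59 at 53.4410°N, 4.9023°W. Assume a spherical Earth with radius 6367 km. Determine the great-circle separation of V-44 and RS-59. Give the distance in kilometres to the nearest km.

Δφ = 46.1986°,  Δλ = 113.0791°
a = sin²(Δφ/2) + cos φ₁ cos φ₂ sin²(Δλ/2) = 0.565185
c = 2·arcsin(√a) = 1.701539 rad = 97.4910°
d = R·c = 6367 × 1.701539 = 10833.7 km

10834 km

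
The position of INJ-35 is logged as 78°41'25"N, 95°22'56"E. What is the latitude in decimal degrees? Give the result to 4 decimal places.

78.6903°N

78° + 41′/60 + 25″/3600 = 78 + 0.68333 + 0.00694 = 78.6903°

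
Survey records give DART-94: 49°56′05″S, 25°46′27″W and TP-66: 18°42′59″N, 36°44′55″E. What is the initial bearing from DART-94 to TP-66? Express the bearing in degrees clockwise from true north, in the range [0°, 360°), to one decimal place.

57.2°

DART-94: φ = -49.93472°, λ = -25.77417°
TP-66: φ = +18.71639°, λ = +36.74861°
Δλ = 62.5228°
y = sin Δλ · cos φ₂ = 0.840278
x = cos φ₁ sin φ₂ − sin φ₁ cos φ₂ cos Δλ = 0.540979
θ = atan2(y, x) = 57.2262° → 57.2262° (mod 360°)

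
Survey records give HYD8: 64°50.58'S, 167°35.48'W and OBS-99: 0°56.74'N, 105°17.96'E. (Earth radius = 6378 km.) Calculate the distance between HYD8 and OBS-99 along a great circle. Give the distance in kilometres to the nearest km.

HYD8: φ = -64.84300°, λ = -167.59133°
OBS-99: φ = +0.94567°, λ = +105.29933°
Δφ = 65.7887°,  Δλ = -87.1093°
a = sin²(Δφ/2) + cos φ₁ cos φ₂ sin²(Δλ/2) = 0.496752
c = 2·arcsin(√a) = 1.564300 rad = 89.6278°
d = R·c = 6378 × 1.564300 = 9977.1 km

9977 km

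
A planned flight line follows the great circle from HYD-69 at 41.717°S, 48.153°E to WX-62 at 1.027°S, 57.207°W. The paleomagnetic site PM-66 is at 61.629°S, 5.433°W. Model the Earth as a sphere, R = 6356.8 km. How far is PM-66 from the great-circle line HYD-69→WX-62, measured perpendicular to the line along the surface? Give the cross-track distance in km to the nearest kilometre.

2522 km

δ₁₃ = central angle HYD-69→PM-66 = 0.650014 rad  (haversine)
θ₁₃ = bearing HYD-69→PM-66 = 219.187°,  θ₁₂ = bearing HYD-69→WX-62 = 258.873°
dₓₜ = R·arcsin(sin δ₁₃ · sin(θ₁₃ − θ₁₂)) = 6356.8·arcsin(0.60520·sin(-39.686°)) = -2522.369 km
|dₓₜ| = 2522.369 km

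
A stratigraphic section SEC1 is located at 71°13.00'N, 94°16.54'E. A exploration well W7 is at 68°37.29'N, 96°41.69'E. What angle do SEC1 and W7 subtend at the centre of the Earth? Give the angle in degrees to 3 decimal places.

2.724°

SEC1: φ = +71.21667°, λ = +94.27567°
W7: φ = +68.62150°, λ = +96.69483°
Δφ = -2.5952°,  Δλ = 2.4192°
a = sin²(Δφ/2) + cos φ₁ cos φ₂ sin²(Δλ/2) = 0.000565
c = 2·arcsin(√a) = 0.047548 rad = 2.7243°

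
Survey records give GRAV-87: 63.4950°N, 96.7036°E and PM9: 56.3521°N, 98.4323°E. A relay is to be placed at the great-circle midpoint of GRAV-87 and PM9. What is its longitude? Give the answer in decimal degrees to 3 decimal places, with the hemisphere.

97.661°E

Bx = cos φ₂ cos Δλ = 0.553836,  By = cos φ₂ sin Δλ = 0.016715
φₘ = atan2(sin φ₁ + sin φ₂, √((cos φ₁ + Bx)² + By²)) = 59.92634°
λₘ = λ₁ + atan2(By, cos φ₁ + Bx) = 97.66111°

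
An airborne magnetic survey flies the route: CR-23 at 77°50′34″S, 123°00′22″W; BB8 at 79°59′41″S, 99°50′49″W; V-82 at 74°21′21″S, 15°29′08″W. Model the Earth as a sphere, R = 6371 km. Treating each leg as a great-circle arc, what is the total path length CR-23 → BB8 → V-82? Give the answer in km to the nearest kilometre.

2508 km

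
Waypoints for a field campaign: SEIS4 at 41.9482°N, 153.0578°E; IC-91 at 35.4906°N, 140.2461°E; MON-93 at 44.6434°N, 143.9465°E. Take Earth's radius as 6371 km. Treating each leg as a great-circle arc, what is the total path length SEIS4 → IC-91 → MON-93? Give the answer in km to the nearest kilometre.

SEIS4→IC-91: c = 0.207354 rad, d = 1321.05 km
IC-91→MON-93: c = 0.167168 rad, d = 1065.03 km
Total = 1321.05 + 1065.03 = 2386.08 km

2386 km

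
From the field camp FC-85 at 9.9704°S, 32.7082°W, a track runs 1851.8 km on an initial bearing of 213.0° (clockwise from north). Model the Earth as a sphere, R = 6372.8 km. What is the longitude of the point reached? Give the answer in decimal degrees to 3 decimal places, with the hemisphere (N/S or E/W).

42.523°W

δ = d/R = 1851.8/6372.8 = 0.290579 rad
φ₂ = arcsin(sin φ₁ cos δ + cos φ₁ sin δ cos θ)
   = arcsin(-0.17314·0.95808 + 0.98490·0.28651·-0.83867) = -23.73687°
λ₂ = λ₁ + atan2(sin θ sin δ cos φ₁, cos δ − sin φ₁ sin φ₂) = -42.52296°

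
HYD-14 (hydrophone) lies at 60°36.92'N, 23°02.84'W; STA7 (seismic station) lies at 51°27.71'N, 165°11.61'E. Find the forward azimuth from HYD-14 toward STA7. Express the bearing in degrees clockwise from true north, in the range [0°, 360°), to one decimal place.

354.5°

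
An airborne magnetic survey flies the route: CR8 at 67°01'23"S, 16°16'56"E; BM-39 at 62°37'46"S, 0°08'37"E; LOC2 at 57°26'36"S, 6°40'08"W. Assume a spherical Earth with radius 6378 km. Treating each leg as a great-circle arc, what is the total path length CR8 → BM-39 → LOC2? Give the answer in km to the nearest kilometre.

1593 km

CR8: φ = -67.02306°, λ = +16.28222°
BM-39: φ = -62.62944°, λ = +0.14361°
LOC2: φ = -57.44333°, λ = -6.66889°
CR8→BM-39: c = 0.141618 rad, d = 903.24 km
BM-39→LOC2: c = 0.108131 rad, d = 689.66 km
Total = 903.24 + 689.66 = 1592.90 km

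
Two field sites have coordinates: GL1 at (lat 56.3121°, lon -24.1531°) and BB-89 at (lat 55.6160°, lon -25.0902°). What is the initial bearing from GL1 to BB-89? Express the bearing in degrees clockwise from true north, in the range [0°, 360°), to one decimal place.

Δλ = -0.9371°
y = sin Δλ · cos φ₂ = -0.009236
x = cos φ₁ sin φ₂ − sin φ₁ cos φ₂ cos Δλ = -0.012086
θ = atan2(y, x) = -142.6131° → 217.3869° (mod 360°)

217.4°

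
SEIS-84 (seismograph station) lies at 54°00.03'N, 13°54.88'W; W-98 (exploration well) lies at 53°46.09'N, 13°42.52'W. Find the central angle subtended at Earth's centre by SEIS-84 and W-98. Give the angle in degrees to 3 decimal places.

0.262°

SEIS-84: φ = +54.00050°, λ = -13.91467°
W-98: φ = +53.76817°, λ = -13.70867°
Δφ = -0.2323°,  Δλ = 0.2060°
a = sin²(Δφ/2) + cos φ₁ cos φ₂ sin²(Δλ/2) = 0.000005
c = 2·arcsin(√a) = 0.004575 rad = 0.2621°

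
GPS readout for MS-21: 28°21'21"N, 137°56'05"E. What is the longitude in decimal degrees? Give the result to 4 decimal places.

137.9347°E

137° + 56′/60 + 5″/3600 = 137 + 0.93333 + 0.00139 = 137.9347°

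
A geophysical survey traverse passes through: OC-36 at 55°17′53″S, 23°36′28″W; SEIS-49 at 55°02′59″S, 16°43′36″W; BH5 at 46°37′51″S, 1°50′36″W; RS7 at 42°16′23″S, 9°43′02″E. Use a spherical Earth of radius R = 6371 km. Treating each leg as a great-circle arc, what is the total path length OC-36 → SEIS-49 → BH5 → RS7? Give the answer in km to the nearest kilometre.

2872 km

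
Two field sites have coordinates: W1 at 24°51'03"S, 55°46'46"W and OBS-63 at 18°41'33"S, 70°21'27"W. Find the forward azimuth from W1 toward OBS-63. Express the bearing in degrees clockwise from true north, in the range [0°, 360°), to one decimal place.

291.6°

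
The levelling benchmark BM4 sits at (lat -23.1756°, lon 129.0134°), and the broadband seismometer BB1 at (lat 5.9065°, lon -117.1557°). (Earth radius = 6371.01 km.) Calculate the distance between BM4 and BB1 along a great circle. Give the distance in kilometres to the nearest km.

12699 km

Δφ = 29.0821°,  Δλ = 113.8309°
a = sin²(Δφ/2) + cos φ₁ cos φ₂ sin²(Δλ/2) = 0.704980
c = 2·arcsin(√a) = 1.993207 rad = 114.2024°
d = R·c = 6371.01 × 1.993207 = 12698.7 km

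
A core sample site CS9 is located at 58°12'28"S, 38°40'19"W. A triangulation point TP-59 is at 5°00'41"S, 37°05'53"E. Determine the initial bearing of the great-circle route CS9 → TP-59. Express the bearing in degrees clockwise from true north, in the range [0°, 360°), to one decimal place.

80.5°

CS9: φ = -58.20778°, λ = -38.67194°
TP-59: φ = -5.01139°, λ = +37.09806°
Δλ = 75.7700°
y = sin Δλ · cos φ₂ = 0.965611
x = cos φ₁ sin φ₂ − sin φ₁ cos φ₂ cos Δλ = 0.162114
θ = atan2(y, x) = 80.4697° → 80.4697° (mod 360°)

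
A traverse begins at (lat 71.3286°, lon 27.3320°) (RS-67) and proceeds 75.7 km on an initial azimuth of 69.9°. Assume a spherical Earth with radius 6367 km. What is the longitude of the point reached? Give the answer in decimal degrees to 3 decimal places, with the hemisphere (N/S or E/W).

29.354°E

δ = d/R = 75.7/6367 = 0.011889 rad
φ₂ = arcsin(sin φ₁ cos δ + cos φ₁ sin δ cos θ)
   = arcsin(0.94737·0.99993 + 0.32014·0.01189·0.34366) = 71.55201°
λ₂ = λ₁ + atan2(sin θ sin δ cos φ₁, cos δ − sin φ₁ sin φ₂) = 29.35398°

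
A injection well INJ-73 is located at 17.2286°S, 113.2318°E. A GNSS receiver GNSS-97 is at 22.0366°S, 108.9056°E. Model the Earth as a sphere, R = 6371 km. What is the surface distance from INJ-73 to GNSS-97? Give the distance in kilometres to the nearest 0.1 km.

Δφ = -4.8080°,  Δλ = -4.3262°
a = sin²(Δφ/2) + cos φ₁ cos φ₂ sin²(Δλ/2) = 0.003021
c = 2·arcsin(√a) = 0.109977 rad = 6.3012°
d = R·c = 6371 × 0.109977 = 700.7 km

700.7 km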